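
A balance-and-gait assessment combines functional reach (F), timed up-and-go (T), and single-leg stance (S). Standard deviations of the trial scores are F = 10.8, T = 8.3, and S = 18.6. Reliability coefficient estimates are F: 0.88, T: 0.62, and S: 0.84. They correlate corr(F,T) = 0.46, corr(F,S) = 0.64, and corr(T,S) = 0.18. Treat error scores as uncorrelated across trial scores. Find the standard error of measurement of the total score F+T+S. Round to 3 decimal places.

Var(total) = 531.49 + 395.172 = 926.662.
True-score variance = 435.961 + 395.172 = 831.133, so reliability = 0.8969.
Error variance = 926.662 − 831.133 = 95.5286; SEM = √95.5286 = 9.774.

9.774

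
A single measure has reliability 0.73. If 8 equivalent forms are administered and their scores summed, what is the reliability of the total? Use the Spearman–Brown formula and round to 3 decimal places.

0.956

ρ_k = kρ / (1 + (k−1)ρ) = 8·0.73 / (1 + 7·0.73) = 5.840 / 6.110 = 0.956.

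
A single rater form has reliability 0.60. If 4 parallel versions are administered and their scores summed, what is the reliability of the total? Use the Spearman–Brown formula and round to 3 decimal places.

0.857

ρ_k = kρ / (1 + (k−1)ρ) = 4·0.60 / (1 + 3·0.60) = 2.400 / 2.800 = 0.857.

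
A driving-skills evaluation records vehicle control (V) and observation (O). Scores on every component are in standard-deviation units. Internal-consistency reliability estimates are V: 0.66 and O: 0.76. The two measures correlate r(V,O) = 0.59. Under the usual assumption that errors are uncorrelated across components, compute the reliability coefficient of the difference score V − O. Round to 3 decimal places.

0.293

Var(V−O) = 1 + 1 − 2·0.59 = 2 − 1.18 = 0.82.
Under uncorrelated errors the observed covariances equal the true-score covariances, so only the own-variance terms attenuate.
True-score variance = [0.66 + 0.76] − 1.18 = 1.42 − 1.18 = 0.24.
Reliability = 0.24 / 0.82 = 0.293.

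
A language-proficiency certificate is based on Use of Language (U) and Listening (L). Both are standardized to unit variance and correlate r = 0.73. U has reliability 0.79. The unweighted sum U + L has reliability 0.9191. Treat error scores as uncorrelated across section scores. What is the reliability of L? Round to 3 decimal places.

0.930

Var(U+L) = 2 + 2·0.73 = 3.460.
True-score variance = ρ_U + ρ_L + 2·0.73, so 0.9191 = (0.79 + ρ_L + 1.46) / 3.460.
ρ_L = 0.9191·3.460 − 0.79 − 1.46 = 0.930.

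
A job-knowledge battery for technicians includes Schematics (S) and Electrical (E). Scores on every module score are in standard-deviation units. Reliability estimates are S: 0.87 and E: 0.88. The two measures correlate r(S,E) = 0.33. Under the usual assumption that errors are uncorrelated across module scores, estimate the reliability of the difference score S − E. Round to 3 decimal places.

0.813

Var(S−E) = 1 + 1 − 2·0.33 = 2 − 0.66 = 1.34.
Under uncorrelated errors the observed covariances equal the true-score covariances, so only the own-variance terms attenuate.
True-score variance = [0.87 + 0.88] − 0.66 = 1.75 − 0.66 = 1.09.
Reliability = 1.09 / 1.34 = 0.813.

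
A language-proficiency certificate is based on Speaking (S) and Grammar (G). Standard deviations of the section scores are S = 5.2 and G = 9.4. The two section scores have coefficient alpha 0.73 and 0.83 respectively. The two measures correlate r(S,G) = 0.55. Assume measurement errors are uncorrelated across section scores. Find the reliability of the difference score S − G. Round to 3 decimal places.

0.638

Var(S−G) = 5.2² + 9.4² − 2·5.2·9.4·0.55 = 115.4 − 53.768 = 61.632.
Because errors are independent across components, Cov(Tᵢ,Tⱼ) = Cov(Xᵢ,Xⱼ); the off-diagonal part of the true-score variance is the same as above.
True-score variance = [5.2²·0.73 + 9.4²·0.83] − 53.768 = 93.078 − 53.768 = 39.31.
Reliability = 39.31 / 61.632 = 0.638.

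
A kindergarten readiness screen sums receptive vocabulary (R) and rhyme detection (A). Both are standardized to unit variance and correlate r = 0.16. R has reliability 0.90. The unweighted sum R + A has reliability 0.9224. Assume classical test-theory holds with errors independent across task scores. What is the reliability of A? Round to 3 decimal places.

Var(R+A) = 2 + 2·0.16 = 2.320.
True-score variance = ρ_R + ρ_A + 2·0.16, so 0.9224 = (0.90 + ρ_A + 0.32) / 2.320.
ρ_A = 0.9224·2.320 − 0.90 − 0.32 = 0.920.

0.920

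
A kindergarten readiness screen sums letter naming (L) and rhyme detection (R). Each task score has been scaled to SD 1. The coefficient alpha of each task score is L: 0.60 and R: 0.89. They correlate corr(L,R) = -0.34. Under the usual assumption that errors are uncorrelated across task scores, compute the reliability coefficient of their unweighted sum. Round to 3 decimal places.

0.614

Var(L+R) = 2 + 2·[(-0.34)] = 2 − 0.68 = 1.32.
With uncorrelated errors the cross-covariances are all true-score covariance, so they carry over unchanged; only the diagonal terms shrink to ρᵢσᵢ².
True-score variance = [0.60 + 0.89] − 0.68 = 1.49 − 0.68 = 0.81.
Reliability = 0.81 / 1.32 = 0.614.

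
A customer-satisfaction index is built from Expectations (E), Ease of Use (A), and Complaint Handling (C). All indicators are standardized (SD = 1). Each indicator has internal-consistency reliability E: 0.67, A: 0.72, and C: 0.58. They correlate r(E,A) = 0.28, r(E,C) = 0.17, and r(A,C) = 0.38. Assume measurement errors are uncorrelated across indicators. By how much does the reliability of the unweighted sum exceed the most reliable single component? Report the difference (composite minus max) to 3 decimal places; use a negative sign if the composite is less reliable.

0.059

Var(sum) = 3 + 1.66 = 4.66; true-score variance = 1.97 + 1.66 = 3.63; composite reliability = 0.7790.
Max component reliability = 0.7200.
Difference = 0.7790 − 0.7200 = 0.059.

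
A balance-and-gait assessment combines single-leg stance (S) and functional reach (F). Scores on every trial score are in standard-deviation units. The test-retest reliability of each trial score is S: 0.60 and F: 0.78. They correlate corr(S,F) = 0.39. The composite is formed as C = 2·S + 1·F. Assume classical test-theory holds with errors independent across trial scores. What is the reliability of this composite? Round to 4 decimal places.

Var(C) = 2² + 1 + 2·[2·0.39] = 5 + 1.56 = 6.56.
With uncorrelated errors the cross-covariances are all true-score covariance, so they carry over unchanged; only the diagonal terms shrink to ρᵢσᵢ².
True-score variance = [2²·0.60 + 0.78] + 1.56 = 3.18 + 1.56 = 4.74.
Reliability = 4.74 / 6.56 = 0.7226.

0.7226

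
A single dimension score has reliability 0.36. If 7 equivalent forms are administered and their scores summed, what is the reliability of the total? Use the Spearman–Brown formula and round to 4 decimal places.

ρ_k = kρ / (1 + (k−1)ρ) = 7·0.36 / (1 + 6·0.36) = 2.520 / 3.160 = 0.7975.

0.7975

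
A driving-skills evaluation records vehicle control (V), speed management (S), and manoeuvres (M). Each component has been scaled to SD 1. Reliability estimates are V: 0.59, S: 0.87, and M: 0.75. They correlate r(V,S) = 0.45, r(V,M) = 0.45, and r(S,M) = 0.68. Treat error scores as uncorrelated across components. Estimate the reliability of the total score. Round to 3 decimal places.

Var(V+S+M) = 3 + 2·[0.45 + 0.45 + 0.68] = 3 + 3.16 = 6.16.
With uncorrelated errors the cross-covariances are all true-score covariance, so they carry over unchanged; only the diagonal terms shrink to ρᵢσᵢ².
True-score variance = [0.59 + 0.87 + 0.75] + 3.16 = 2.21 + 3.16 = 5.37.
Reliability = 5.37 / 6.16 = 0.872.

0.872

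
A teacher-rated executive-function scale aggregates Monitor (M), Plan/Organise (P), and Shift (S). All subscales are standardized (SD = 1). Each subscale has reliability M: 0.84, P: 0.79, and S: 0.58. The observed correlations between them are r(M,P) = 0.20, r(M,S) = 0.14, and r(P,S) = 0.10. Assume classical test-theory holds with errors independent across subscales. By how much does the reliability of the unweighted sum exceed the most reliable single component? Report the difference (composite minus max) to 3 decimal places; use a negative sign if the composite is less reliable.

Var(sum) = 3 + 0.88 = 3.88; true-score variance = 2.21 + 0.88 = 3.09; composite reliability = 0.7964.
Max component reliability = 0.8400.
Difference = 0.7964 − 0.8400 = -0.044.

-0.044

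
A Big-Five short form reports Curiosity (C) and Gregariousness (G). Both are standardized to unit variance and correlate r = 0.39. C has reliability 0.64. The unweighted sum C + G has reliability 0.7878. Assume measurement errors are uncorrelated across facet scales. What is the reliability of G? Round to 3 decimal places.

0.770

Var(C+G) = 2 + 2·0.39 = 2.780.
True-score variance = ρ_C + ρ_G + 2·0.39, so 0.7878 = (0.64 + ρ_G + 0.78) / 2.780.
ρ_G = 0.7878·2.780 − 0.64 − 0.78 = 0.770.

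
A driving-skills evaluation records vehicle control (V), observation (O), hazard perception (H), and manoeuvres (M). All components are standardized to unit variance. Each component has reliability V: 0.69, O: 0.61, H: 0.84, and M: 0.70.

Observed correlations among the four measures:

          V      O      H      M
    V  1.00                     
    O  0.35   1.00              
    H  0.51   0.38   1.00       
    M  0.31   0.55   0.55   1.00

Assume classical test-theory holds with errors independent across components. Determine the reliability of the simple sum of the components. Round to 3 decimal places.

0.875

Var(V+O+H+M) = 4 + 2·[0.35 + 0.51 + 0.31 + 0.38 + 0.55 + 0.55] = 4 + 5.3 = 9.3.
Under uncorrelated errors the observed covariances equal the true-score covariances, so only the own-variance terms attenuate.
True-score variance = [0.69 + 0.61 + 0.84 + 0.70] + 5.3 = 2.84 + 5.3 = 8.14.
Reliability = 8.14 / 9.3 = 0.875.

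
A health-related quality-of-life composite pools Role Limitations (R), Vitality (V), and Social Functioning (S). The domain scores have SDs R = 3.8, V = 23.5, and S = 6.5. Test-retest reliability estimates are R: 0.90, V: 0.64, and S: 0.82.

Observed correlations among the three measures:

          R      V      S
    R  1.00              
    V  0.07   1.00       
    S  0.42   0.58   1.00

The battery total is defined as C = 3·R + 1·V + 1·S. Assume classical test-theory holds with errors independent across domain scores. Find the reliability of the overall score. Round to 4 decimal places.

0.7809

Var(C) = 3²·3.8² + 23.5² + 6.5² + 2·[3·3.8·23.5·0.07 + 3·3.8·6.5·0.42 + 23.5·6.5·0.58] = 724.46 + 276.94 = 1001.4.
Because errors are independent across components, Cov(Tᵢ,Tⱼ) = Cov(Xᵢ,Xⱼ); the off-diagonal part of the true-score variance is the same as above.
True-score variance = [3²·3.8²·0.90 + 23.5²·0.64 + 6.5²·0.82] + 276.94 = 505.049 + 276.94 = 781.989.
Reliability = 781.989 / 1001.4 = 0.7809.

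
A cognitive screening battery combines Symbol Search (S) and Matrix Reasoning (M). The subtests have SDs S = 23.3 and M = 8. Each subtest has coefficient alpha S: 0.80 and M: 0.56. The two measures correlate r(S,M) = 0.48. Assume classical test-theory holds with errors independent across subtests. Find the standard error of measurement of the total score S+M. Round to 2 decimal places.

Var(total) = 606.89 + 178.944 = 785.834.
True-score variance = 470.152 + 178.944 = 649.096, so reliability = 0.8260.
Error variance = 785.834 − 649.096 = 136.738; SEM = √136.738 = 11.69.

11.69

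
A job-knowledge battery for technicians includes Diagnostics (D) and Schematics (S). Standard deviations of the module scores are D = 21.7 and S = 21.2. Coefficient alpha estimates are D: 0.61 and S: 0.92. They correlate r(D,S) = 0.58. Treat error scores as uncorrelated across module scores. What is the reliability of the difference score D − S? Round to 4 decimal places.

Var(D−S) = 21.7² + 21.2² − 2·21.7·21.2·0.58 = 920.33 − 533.646 = 386.684.
Under uncorrelated errors the observed covariances equal the true-score covariances, so only the own-variance terms attenuate.
True-score variance = [21.7²·0.61 + 21.2²·0.92] − 533.646 = 700.728 − 533.646 = 167.081.
Reliability = 167.081 / 386.684 = 0.4321.

0.4321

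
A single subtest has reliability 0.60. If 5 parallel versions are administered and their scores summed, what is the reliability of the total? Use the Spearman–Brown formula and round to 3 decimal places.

0.882

ρ_k = kρ / (1 + (k−1)ρ) = 5·0.60 / (1 + 4·0.60) = 3.000 / 3.400 = 0.882.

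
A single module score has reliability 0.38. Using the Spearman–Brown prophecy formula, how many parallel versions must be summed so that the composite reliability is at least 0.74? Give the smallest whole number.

5

k ≥ ρ*(1−ρ₁)/(ρ₁(1−ρ*)) = 0.74·0.62 / (0.38·0.26) = 4.644.
Smallest integer k = 5.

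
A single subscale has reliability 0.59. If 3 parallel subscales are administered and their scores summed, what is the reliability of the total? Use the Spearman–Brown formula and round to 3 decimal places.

0.812

ρ_k = kρ / (1 + (k−1)ρ) = 3·0.59 / (1 + 2·0.59) = 1.770 / 2.180 = 0.812.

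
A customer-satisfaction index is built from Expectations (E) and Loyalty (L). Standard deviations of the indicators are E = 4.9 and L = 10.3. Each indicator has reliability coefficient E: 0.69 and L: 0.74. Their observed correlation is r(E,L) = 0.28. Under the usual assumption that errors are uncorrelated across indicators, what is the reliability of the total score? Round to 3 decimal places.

0.779

Var(E+L) = 4.9² + 10.3² + 2·[4.9·10.3·0.28] = 130.1 + 28.2632 = 158.363.
Under uncorrelated errors the observed covariances equal the true-score covariances, so only the own-variance terms attenuate.
True-score variance = [4.9²·0.69 + 10.3²·0.74] + 28.2632 = 95.0735 + 28.2632 = 123.337.
Reliability = 123.337 / 158.363 = 0.779.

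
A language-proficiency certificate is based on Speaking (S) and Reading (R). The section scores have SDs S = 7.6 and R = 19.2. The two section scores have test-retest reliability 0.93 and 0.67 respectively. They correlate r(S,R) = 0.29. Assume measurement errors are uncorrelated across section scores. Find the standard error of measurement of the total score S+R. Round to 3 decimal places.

Var(total) = 426.4 + 84.6336 = 511.034.
True-score variance = 300.706 + 84.6336 = 385.339, so reliability = 0.7540.
Error variance = 511.034 − 385.339 = 125.694; SEM = √125.694 = 11.211.

11.211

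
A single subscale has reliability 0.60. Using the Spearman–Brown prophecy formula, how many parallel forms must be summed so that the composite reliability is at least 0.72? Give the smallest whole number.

k ≥ ρ*(1−ρ₁)/(ρ₁(1−ρ*)) = 0.72·0.40 / (0.60·0.28) = 1.714.
Smallest integer k = 2.

2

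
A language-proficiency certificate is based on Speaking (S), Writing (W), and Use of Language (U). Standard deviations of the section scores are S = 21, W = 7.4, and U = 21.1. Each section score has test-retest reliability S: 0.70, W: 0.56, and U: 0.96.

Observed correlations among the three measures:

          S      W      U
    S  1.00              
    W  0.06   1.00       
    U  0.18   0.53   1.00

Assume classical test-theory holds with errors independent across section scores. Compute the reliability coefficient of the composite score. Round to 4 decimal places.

Var(S+W+U) = 21² + 7.4² + 21.1² + 2·[21·7.4·0.06 + 21·21.1·0.18 + 7.4·21.1·0.53] = 940.97 + 343.672 = 1284.64.
Under uncorrelated errors the observed covariances equal the true-score covariances, so only the own-variance terms attenuate.
True-score variance = [21²·0.70 + 7.4²·0.56 + 21.1²·0.96] + 343.672 = 766.767 + 343.672 = 1110.44.
Reliability = 1110.44 / 1284.64 = 0.8644.

0.8644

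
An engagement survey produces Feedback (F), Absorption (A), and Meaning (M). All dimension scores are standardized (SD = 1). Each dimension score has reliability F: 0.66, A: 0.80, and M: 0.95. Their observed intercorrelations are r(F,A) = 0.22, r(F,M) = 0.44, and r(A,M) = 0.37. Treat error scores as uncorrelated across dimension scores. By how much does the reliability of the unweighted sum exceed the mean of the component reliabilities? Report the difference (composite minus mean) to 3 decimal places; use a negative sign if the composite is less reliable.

0.080

Var(sum) = 3 + 2.06 = 5.06; true-score variance = 2.41 + 2.06 = 4.47; composite reliability = 0.8834.
Mean component reliability = 0.8033.
Difference = 0.8834 − 0.8033 = 0.080.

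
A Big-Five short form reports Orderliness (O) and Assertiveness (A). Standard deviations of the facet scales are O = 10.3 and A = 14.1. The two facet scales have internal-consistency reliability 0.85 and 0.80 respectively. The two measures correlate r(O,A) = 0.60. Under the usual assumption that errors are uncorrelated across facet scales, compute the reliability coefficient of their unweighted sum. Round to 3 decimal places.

0.884

Var(O+A) = 10.3² + 14.1² + 2·[10.3·14.1·0.60] = 304.9 + 174.276 = 479.176.
With uncorrelated errors the cross-covariances are all true-score covariance, so they carry over unchanged; only the diagonal terms shrink to ρᵢσᵢ².
True-score variance = [10.3²·0.85 + 14.1²·0.80] + 174.276 = 249.225 + 174.276 = 423.501.
Reliability = 423.501 / 479.176 = 0.884.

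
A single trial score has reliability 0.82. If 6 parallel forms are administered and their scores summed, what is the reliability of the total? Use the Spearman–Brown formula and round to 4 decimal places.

0.9647

ρ_k = kρ / (1 + (k−1)ρ) = 6·0.82 / (1 + 5·0.82) = 4.920 / 5.100 = 0.9647.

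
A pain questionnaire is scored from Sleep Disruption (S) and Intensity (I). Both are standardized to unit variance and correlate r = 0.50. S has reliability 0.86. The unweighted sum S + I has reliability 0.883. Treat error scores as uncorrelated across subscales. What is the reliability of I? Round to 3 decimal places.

0.789

Var(S+I) = 2 + 2·0.50 = 3.000.
True-score variance = ρ_S + ρ_I + 2·0.50, so 0.883 = (0.86 + ρ_I + 1.00) / 3.000.
ρ_I = 0.883·3.000 − 0.86 − 1.00 = 0.789.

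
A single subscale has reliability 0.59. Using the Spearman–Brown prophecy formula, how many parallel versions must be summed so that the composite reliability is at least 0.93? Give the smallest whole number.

10

k ≥ ρ*(1−ρ₁)/(ρ₁(1−ρ*)) = 0.93·0.41 / (0.59·0.07) = 9.232.
Smallest integer k = 10.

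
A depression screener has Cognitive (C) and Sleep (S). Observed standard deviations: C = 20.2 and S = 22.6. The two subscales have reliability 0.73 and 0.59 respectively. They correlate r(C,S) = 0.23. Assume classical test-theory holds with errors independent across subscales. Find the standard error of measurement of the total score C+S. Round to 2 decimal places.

17.88

Var(total) = 918.8 + 209.999 = 1128.8.
True-score variance = 599.218 + 209.999 = 809.217, so reliability = 0.7169.
Error variance = 1128.8 − 809.217 = 319.582; SEM = √319.582 = 17.88.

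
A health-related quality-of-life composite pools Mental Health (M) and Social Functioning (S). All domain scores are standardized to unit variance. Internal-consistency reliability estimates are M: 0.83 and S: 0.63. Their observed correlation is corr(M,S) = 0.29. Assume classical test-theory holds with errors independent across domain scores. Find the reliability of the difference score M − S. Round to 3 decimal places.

Var(M−S) = 1 + 1 − 2·0.29 = 2 − 0.58 = 1.42.
With uncorrelated errors the cross-covariances are all true-score covariance, so they carry over unchanged; only the diagonal terms shrink to ρᵢσᵢ².
True-score variance = [0.83 + 0.63] − 0.58 = 1.46 − 0.58 = 0.88.
Reliability = 0.88 / 1.42 = 0.620.

0.620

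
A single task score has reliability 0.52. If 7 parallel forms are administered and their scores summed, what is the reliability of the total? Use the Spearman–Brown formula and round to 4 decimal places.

0.8835

ρ_k = kρ / (1 + (k−1)ρ) = 7·0.52 / (1 + 6·0.52) = 3.640 / 4.120 = 0.8835.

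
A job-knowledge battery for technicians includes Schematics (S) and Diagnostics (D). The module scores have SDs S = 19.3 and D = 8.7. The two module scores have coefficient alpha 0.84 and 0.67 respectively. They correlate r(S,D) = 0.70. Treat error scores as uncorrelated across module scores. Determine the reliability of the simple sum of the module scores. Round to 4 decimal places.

Var(S+D) = 19.3² + 8.7² + 2·[19.3·8.7·0.70] = 448.18 + 235.074 = 683.254.
Because errors are independent across components, Cov(Tᵢ,Tⱼ) = Cov(Xᵢ,Xⱼ); the off-diagonal part of the true-score variance is the same as above.
True-score variance = [19.3²·0.84 + 8.7²·0.67] + 235.074 = 363.604 + 235.074 = 598.678.
Reliability = 598.678 / 683.254 = 0.8762.

0.8762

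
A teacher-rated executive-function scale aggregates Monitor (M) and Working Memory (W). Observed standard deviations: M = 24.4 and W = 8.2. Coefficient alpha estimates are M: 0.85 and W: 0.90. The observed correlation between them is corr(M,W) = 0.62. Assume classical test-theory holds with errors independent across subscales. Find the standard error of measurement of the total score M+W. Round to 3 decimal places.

Var(total) = 662.6 + 248.099 = 910.699.
True-score variance = 566.572 + 248.099 = 814.671, so reliability = 0.8946.
Error variance = 910.699 − 814.671 = 96.028; SEM = √96.028 = 9.799.

9.799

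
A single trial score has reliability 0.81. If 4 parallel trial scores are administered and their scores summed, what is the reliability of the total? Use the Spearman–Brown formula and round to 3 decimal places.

0.945

ρ_k = kρ / (1 + (k−1)ρ) = 4·0.81 / (1 + 3·0.81) = 3.240 / 3.430 = 0.945.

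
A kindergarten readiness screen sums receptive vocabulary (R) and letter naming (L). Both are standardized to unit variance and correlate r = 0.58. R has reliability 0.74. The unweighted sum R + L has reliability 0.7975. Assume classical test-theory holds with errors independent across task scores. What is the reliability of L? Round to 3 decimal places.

0.620

Var(R+L) = 2 + 2·0.58 = 3.160.
True-score variance = ρ_R + ρ_L + 2·0.58, so 0.7975 = (0.74 + ρ_L + 1.16) / 3.160.
ρ_L = 0.7975·3.160 − 0.74 − 1.16 = 0.620.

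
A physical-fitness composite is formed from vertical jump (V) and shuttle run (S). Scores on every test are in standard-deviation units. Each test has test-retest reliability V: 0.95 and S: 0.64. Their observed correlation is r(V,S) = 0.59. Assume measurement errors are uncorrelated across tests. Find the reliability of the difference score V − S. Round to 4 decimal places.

0.5000

Var(V−S) = 1 + 1 − 2·0.59 = 2 − 1.18 = 0.82.
Because errors are independent across components, Cov(Tᵢ,Tⱼ) = Cov(Xᵢ,Xⱼ); the off-diagonal part of the true-score variance is the same as above.
True-score variance = [0.95 + 0.64] − 1.18 = 1.59 − 1.18 = 0.41.
Reliability = 0.41 / 0.82 = 0.5000.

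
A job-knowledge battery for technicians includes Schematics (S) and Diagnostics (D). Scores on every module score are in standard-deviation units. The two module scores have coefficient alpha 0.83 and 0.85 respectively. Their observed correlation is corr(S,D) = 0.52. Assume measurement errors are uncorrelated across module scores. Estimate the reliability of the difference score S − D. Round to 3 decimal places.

Var(S−D) = 1 + 1 − 2·0.52 = 2 − 1.04 = 0.96.
Because errors are independent across components, Cov(Tᵢ,Tⱼ) = Cov(Xᵢ,Xⱼ); the off-diagonal part of the true-score variance is the same as above.
True-score variance = [0.83 + 0.85] − 1.04 = 1.68 − 1.04 = 0.64.
Reliability = 0.64 / 0.96 = 0.667.

0.667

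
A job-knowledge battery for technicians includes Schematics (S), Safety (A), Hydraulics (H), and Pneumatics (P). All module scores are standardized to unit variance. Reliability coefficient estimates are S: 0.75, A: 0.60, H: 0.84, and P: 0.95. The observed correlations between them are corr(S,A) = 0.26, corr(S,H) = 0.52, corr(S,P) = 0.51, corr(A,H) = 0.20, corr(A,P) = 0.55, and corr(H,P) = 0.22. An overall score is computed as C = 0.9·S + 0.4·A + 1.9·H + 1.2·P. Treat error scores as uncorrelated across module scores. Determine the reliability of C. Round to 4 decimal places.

Var(C) = 0.9² + 0.4² + 1.9² + 1.2² + 2·[0.36·0.26 + 1.71·0.52 + 1.08·0.51 + 0.76·0.20 + 0.48·0.55 + 2.28·0.22] = 6.02 + 4.9024 = 10.9224.
With uncorrelated errors the cross-covariances are all true-score covariance, so they carry over unchanged; only the diagonal terms shrink to ρᵢσᵢ².
True-score variance = [0.9²·0.75 + 0.4²·0.60 + 1.9²·0.84 + 1.2²·0.95] + 4.9024 = 5.1039 + 4.9024 = 10.0063.
Reliability = 10.0063 / 10.9224 = 0.9161.

0.9161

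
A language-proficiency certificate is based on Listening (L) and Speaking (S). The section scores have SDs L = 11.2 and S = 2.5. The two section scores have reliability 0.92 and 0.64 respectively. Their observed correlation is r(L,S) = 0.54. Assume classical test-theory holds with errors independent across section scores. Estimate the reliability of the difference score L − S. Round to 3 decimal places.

Var(L−S) = 11.2² + 2.5² − 2·11.2·2.5·0.54 = 131.69 − 30.24 = 101.45.
Because errors are independent across components, Cov(Tᵢ,Tⱼ) = Cov(Xᵢ,Xⱼ); the off-diagonal part of the true-score variance is the same as above.
True-score variance = [11.2²·0.92 + 2.5²·0.64] − 30.24 = 119.405 − 30.24 = 89.1648.
Reliability = 89.1648 / 101.45 = 0.879.

0.879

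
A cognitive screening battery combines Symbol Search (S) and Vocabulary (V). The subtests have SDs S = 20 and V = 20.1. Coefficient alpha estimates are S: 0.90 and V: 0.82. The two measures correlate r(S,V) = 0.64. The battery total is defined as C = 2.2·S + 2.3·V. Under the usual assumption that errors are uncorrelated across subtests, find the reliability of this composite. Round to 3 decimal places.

Var(C) = 2.2²·20² + 2.3²·20.1² + 2·[5.06·20·20.1·0.64] = 4073.21 + 2603.67 = 6676.89.
Under uncorrelated errors the observed covariances equal the true-score covariances, so only the own-variance terms attenuate.
True-score variance = [2.2²·20²·0.90 + 2.3²·20.1²·0.82] + 2603.67 = 3494.91 + 2603.67 = 6098.59.
Reliability = 6098.59 / 6676.89 = 0.913.

0.913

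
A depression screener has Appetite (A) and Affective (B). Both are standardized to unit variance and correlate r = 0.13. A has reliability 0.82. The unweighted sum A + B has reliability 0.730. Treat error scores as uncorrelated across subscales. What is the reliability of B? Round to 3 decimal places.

0.570

Var(A+B) = 2 + 2·0.13 = 2.260.
True-score variance = ρ_A + ρ_B + 2·0.13, so 0.730 = (0.82 + ρ_B + 0.26) / 2.260.
ρ_B = 0.730·2.260 − 0.82 − 0.26 = 0.570.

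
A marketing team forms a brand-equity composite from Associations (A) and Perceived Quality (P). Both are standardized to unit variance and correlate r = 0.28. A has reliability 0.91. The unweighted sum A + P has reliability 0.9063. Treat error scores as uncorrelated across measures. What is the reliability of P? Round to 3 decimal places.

0.850

Var(A+P) = 2 + 2·0.28 = 2.560.
True-score variance = ρ_A + ρ_P + 2·0.28, so 0.9063 = (0.91 + ρ_P + 0.56) / 2.560.
ρ_P = 0.9063·2.560 − 0.91 − 0.56 = 0.850.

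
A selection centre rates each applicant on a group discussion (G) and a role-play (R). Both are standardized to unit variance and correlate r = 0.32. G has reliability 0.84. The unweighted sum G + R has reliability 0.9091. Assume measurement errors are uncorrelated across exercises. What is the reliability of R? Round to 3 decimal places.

0.920

Var(G+R) = 2 + 2·0.32 = 2.640.
True-score variance = ρ_G + ρ_R + 2·0.32, so 0.9091 = (0.84 + ρ_R + 0.64) / 2.640.
ρ_R = 0.9091·2.640 − 0.84 − 0.64 = 0.920.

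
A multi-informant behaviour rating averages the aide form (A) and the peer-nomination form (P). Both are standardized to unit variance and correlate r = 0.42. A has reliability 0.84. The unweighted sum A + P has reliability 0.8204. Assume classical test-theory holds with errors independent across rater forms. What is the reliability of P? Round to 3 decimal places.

0.650

Var(A+P) = 2 + 2·0.42 = 2.840.
True-score variance = ρ_A + ρ_P + 2·0.42, so 0.8204 = (0.84 + ρ_P + 0.84) / 2.840.
ρ_P = 0.8204·2.840 − 0.84 − 0.84 = 0.650.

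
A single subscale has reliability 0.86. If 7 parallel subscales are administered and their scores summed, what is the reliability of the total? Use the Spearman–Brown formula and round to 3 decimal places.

0.977

ρ_k = kρ / (1 + (k−1)ρ) = 7·0.86 / (1 + 6·0.86) = 6.020 / 6.160 = 0.977.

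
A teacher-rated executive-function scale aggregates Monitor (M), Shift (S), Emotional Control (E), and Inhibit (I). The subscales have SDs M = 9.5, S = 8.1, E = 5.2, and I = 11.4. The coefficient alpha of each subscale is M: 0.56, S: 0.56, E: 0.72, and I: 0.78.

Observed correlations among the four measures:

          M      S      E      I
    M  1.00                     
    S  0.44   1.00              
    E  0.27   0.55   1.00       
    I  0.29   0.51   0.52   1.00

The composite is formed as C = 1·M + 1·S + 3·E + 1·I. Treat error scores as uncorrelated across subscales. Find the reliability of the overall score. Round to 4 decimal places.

0.8572

Var(C) = 9.5² + 8.1² + 3²·5.2² + 11.4² + 2·[9.5·8.1·0.44 + 3·9.5·5.2·0.27 + 9.5·11.4·0.29 + 3·8.1·5.2·0.55 + 8.1·11.4·0.51 + 3·5.2·11.4·0.52] = 529.18 + 628.694 = 1157.87.
Under uncorrelated errors the observed covariances equal the true-score covariances, so only the own-variance terms attenuate.
True-score variance = [9.5²·0.56 + 8.1²·0.56 + 3²·5.2²·0.72 + 11.4²·0.78] + 628.694 = 363.87 + 628.694 = 992.564.
Reliability = 992.564 / 1157.87 = 0.8572.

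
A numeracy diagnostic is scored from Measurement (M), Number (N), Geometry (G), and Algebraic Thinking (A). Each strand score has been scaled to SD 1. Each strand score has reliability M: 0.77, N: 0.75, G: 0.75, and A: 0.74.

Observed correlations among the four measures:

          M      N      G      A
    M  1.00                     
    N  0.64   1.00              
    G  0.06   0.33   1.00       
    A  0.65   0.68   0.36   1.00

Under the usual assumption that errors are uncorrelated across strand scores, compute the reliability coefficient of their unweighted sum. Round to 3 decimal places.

0.895

Var(M+N+G+A) = 4 + 2·[0.64 + 0.06 + 0.65 + 0.33 + 0.68 + 0.36] = 4 + 5.44 = 9.44.
Under uncorrelated errors the observed covariances equal the true-score covariances, so only the own-variance terms attenuate.
True-score variance = [0.77 + 0.75 + 0.75 + 0.74] + 5.44 = 3.01 + 5.44 = 8.45.
Reliability = 8.45 / 9.44 = 0.895.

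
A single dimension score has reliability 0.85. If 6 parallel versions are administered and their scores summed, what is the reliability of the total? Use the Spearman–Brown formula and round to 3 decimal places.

0.971

ρ_k = kρ / (1 + (k−1)ρ) = 6·0.85 / (1 + 5·0.85) = 5.100 / 5.250 = 0.971.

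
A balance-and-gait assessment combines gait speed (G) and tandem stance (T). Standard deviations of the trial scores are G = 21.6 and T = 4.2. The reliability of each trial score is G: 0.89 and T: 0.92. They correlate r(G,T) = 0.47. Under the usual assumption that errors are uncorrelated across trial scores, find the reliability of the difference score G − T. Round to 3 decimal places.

Var(G−T) = 21.6² + 4.2² − 2·21.6·4.2·0.47 = 484.2 − 85.2768 = 398.923.
With uncorrelated errors the cross-covariances are all true-score covariance, so they carry over unchanged; only the diagonal terms shrink to ρᵢσᵢ².
True-score variance = [21.6²·0.89 + 4.2²·0.92] − 85.2768 = 431.467 − 85.2768 = 346.19.
Reliability = 346.19 / 398.923 = 0.868.

0.868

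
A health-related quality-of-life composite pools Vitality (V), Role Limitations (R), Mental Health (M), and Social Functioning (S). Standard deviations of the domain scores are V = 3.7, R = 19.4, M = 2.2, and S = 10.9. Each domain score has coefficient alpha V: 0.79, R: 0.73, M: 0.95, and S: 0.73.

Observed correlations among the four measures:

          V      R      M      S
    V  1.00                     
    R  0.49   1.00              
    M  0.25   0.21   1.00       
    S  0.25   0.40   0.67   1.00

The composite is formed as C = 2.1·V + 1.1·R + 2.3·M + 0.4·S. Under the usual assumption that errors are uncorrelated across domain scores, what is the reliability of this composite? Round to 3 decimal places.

0.844

Var(C) = 2.1²·3.7² + 1.1²·19.4² + 2.3²·2.2² + 0.4²·10.9² + 2·[2.31·3.7·19.4·0.49 + 4.83·3.7·2.2·0.25 + 0.84·3.7·10.9·0.25 + 2.53·19.4·2.2·0.21 + 0.44·19.4·10.9·0.40 + 0.92·2.2·10.9·0.67] = 560.382 + 348.44 = 908.822.
Under uncorrelated errors the observed covariances equal the true-score covariances, so only the own-variance terms attenuate.
True-score variance = [2.1²·3.7²·0.79 + 1.1²·19.4²·0.73 + 2.3²·2.2²·0.95 + 0.4²·10.9²·0.73] + 348.44 = 418.334 + 348.44 = 766.774.
Reliability = 766.774 / 908.822 = 0.844.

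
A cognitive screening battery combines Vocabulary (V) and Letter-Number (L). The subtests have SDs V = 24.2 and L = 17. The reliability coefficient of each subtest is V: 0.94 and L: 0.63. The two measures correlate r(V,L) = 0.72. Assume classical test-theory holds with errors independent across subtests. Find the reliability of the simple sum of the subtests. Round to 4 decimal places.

Var(V+L) = 24.2² + 17² + 2·[24.2·17·0.72] = 874.64 + 592.416 = 1467.06.
With uncorrelated errors the cross-covariances are all true-score covariance, so they carry over unchanged; only the diagonal terms shrink to ρᵢσᵢ².
True-score variance = [24.2²·0.94 + 17²·0.63] + 592.416 = 732.572 + 592.416 = 1324.99.
Reliability = 1324.99 / 1467.06 = 0.9032.

0.9032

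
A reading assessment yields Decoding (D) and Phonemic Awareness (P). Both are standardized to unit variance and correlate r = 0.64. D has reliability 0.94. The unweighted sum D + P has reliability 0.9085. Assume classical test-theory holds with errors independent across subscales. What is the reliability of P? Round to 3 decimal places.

Var(D+P) = 2 + 2·0.64 = 3.280.
True-score variance = ρ_D + ρ_P + 2·0.64, so 0.9085 = (0.94 + ρ_P + 1.28) / 3.280.
ρ_P = 0.9085·3.280 − 0.94 − 1.28 = 0.760.

0.760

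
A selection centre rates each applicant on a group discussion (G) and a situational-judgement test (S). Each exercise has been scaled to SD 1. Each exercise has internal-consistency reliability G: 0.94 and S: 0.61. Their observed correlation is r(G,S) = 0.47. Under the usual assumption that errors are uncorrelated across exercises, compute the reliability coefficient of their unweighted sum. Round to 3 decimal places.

Var(G+S) = 2 + 2·[0.47] = 2 + 0.94 = 2.94.
Because errors are independent across components, Cov(Tᵢ,Tⱼ) = Cov(Xᵢ,Xⱼ); the off-diagonal part of the true-score variance is the same as above.
True-score variance = [0.94 + 0.61] + 0.94 = 1.55 + 0.94 = 2.49.
Reliability = 2.49 / 2.94 = 0.847.

0.847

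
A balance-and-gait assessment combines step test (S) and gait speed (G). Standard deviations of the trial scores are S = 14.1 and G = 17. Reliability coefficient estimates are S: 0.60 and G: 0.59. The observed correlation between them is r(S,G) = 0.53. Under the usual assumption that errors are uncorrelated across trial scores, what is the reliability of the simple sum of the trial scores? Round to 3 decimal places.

Var(S+G) = 14.1² + 17² + 2·[14.1·17·0.53] = 487.81 + 254.082 = 741.892.
With uncorrelated errors the cross-covariances are all true-score covariance, so they carry over unchanged; only the diagonal terms shrink to ρᵢσᵢ².
True-score variance = [14.1²·0.60 + 17²·0.59] + 254.082 = 289.796 + 254.082 = 543.878.
Reliability = 543.878 / 741.892 = 0.733.

0.733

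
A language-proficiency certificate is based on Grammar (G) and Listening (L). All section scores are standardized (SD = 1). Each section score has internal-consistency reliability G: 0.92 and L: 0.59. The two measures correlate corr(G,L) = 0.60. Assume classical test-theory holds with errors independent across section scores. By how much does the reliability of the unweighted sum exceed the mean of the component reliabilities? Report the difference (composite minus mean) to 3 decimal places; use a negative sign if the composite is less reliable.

0.092

Var(sum) = 2 + 1.2 = 3.2; true-score variance = 1.51 + 1.2 = 2.71; composite reliability = 0.8469.
Mean component reliability = 0.7550.
Difference = 0.8469 − 0.7550 = 0.092.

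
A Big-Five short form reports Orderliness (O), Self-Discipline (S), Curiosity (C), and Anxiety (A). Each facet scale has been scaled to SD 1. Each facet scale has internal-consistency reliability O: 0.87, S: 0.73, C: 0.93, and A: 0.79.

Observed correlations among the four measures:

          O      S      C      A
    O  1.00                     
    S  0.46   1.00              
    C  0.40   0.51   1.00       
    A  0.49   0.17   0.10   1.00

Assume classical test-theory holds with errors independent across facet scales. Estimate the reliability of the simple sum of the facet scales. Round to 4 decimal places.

Var(O+S+C+A) = 4 + 2·[0.46 + 0.40 + 0.49 + 0.51 + 0.17 + 0.10] = 4 + 4.26 = 8.26.
With uncorrelated errors the cross-covariances are all true-score covariance, so they carry over unchanged; only the diagonal terms shrink to ρᵢσᵢ².
True-score variance = [0.87 + 0.73 + 0.93 + 0.79] + 4.26 = 3.32 + 4.26 = 7.58.
Reliability = 7.58 / 8.26 = 0.9177.

0.9177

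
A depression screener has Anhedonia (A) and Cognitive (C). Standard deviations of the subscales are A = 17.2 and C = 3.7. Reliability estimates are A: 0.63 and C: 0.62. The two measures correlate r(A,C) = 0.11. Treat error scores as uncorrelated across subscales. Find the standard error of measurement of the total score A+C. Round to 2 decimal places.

10.71

Var(total) = 309.53 + 14.0008 = 323.531.
True-score variance = 194.867 + 14.0008 = 208.868, so reliability = 0.6456.
Error variance = 323.531 − 208.868 = 114.663; SEM = √114.663 = 10.71.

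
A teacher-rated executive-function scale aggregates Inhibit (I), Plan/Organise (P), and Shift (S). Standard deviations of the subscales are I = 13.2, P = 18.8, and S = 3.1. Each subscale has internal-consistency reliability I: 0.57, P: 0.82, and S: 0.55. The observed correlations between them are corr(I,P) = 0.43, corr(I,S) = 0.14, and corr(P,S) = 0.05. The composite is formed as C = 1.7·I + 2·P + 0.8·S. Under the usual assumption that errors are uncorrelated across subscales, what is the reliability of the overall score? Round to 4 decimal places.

0.8228

Var(C) = 1.7²·13.2² + 2²·18.8² + 0.8²·3.1² + 2·[3.4·13.2·18.8·0.43 + 1.36·13.2·3.1·0.14 + 1.6·18.8·3.1·0.05] = 1923.46 + 750.527 = 2673.99.
Because errors are independent across components, Cov(Tᵢ,Tⱼ) = Cov(Xᵢ,Xⱼ); the off-diagonal part of the true-score variance is the same as above.
True-score variance = [1.7²·13.2²·0.57 + 2²·18.8²·0.82 + 0.8²·3.1²·0.55] + 750.527 = 1449.69 + 750.527 = 2200.22.
Reliability = 2200.22 / 2673.99 = 0.8228.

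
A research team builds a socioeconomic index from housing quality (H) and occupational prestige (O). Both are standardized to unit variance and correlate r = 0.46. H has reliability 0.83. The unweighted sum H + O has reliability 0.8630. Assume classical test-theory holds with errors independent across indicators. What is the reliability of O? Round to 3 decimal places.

0.770

Var(H+O) = 2 + 2·0.46 = 2.920.
True-score variance = ρ_H + ρ_O + 2·0.46, so 0.8630 = (0.83 + ρ_O + 0.92) / 2.920.
ρ_O = 0.8630·2.920 − 0.83 − 0.92 = 0.770.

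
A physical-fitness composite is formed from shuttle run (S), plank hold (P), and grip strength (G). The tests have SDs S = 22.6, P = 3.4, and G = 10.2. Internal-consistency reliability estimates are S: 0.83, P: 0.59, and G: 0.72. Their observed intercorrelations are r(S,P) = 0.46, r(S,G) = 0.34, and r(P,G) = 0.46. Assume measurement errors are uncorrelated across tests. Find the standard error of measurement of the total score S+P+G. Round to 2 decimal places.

Var(total) = 626.36 + 259.352 = 885.712.
True-score variance = 505.66 + 259.352 = 765.012, so reliability = 0.8637.
Error variance = 885.712 − 765.012 = 120.7; SEM = √120.7 = 10.99.

10.99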